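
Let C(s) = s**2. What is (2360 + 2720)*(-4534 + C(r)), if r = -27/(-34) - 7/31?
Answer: -6396398615610/277729 ≈ -2.3031e+7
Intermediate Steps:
r = 599/1054 (r = -27*(-1/34) - 7*1/31 = 27/34 - 7/31 = 599/1054 ≈ 0.56831)
(2360 + 2720)*(-4534 + C(r)) = (2360 + 2720)*(-4534 + (599/1054)**2) = 5080*(-4534 + 358801/1110916) = 5080*(-5036534343/1110916) = -6396398615610/277729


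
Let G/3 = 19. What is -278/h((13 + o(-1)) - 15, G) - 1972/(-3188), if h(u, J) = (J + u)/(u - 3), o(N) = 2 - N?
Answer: 235863/23113 ≈ 10.205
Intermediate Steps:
G = 57 (G = 3*19 = 57)
h(u, J) = (J + u)/(-3 + u)
-278/h((13 + o(-1)) - 15, G) - 1972/(-3188) = -278*(-3 + ((13 + (2 - 1*(-1))) - 15))/(57 + ((13 + (2 - 1*(-1))) - 15)) - 1972/(-3188) = -278*(-3 + ((13 + (2 + 1)) - 15))/(57 + ((13 + (2 + 1)) - 15)) - 1972*(-1/3188) = -278*(-3 + ((13 + 3) - 15))/(57 + ((13 + 3) - 15)) + 493/797 = -278*(-3 + (16 - 15))/(57 + (16 - 15)) + 493/797 = -278*(-3 + 1)/(57 + 1) + 493/797 = -278/(58/(-2)) + 493/797 = -278/((-1/2*58)) + 493/797 = -278/(-29) + 493/797 = -278*(-1/29) + 493/797 = 278/29 + 493/797 = 235863/23113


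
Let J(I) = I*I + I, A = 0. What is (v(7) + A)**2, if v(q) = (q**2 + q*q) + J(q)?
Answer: 23716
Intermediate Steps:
J(I) = I + I**2 (J(I) = I**2 + I = I + I**2)
v(q) = 2*q**2 + q*(1 + q) (v(q) = (q**2 + q*q) + q*(1 + q) = (q**2 + q**2) + q*(1 + q) = 2*q**2 + q*(1 + q))
(v(7) + A)**2 = (7*(1 + 3*7) + 0)**2 = (7*(1 + 21) + 0)**2 = (7*22 + 0)**2 = (154 + 0)**2 = 154**2 = 23716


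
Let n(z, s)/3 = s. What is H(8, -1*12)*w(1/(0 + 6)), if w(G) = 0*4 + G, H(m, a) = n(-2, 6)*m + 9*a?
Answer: 6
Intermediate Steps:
n(z, s) = 3*s
H(m, a) = 9*a + 18*m (H(m, a) = (3*6)*m + 9*a = 18*m + 9*a = 9*a + 18*m)
w(G) = G (w(G) = 0 + G = G)
H(8, -1*12)*w(1/(0 + 6)) = (9*(-1*12) + 18*8)/(0 + 6) = (9*(-12) + 144)/6 = (-108 + 144)*(1/6) = 36*(1/6) = 6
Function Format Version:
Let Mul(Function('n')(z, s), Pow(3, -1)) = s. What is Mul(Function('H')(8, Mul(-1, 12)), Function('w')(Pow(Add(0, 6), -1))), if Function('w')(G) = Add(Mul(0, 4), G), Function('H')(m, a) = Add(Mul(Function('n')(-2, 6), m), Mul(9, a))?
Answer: 6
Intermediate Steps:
Function('n')(z, s) = Mul(3, s)
Function('H')(m, a) = Add(Mul(9, a), Mul(18, m)) (Function('H')(m, a) = Add(Mul(Mul(3, 6), m), Mul(9, a)) = Add(Mul(18, m), Mul(9, a)) = Add(Mul(9, a), Mul(18, m)))
Function('w')(G) = G (Function('w')(G) = Add(0, G) = G)
Mul(Function('H')(8, Mul(-1, 12)), Function('w')(Pow(Add(0, 6), -1))) = Mul(Add(Mul(9, Mul(-1, 12)), Mul(18, 8)), Pow(Add(0, 6), -1)) = Mul(Add(Mul(9, -12), 144), Pow(6, -1)) = Mul(Add(-108, 144), Rational(1, 6)) = Mul(36, Rational(1, 6)) = 6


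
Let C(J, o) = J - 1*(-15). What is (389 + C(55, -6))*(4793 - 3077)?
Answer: 787644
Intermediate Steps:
C(J, o) = 15 + J (C(J, o) = J + 15 = 15 + J)
(389 + C(55, -6))*(4793 - 3077) = (389 + (15 + 55))*(4793 - 3077) = (389 + 70)*1716 = 459*1716 = 787644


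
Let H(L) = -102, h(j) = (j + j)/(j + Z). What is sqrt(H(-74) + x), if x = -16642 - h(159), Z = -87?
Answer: 11*I*sqrt(4983)/6 ≈ 129.42*I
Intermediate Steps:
h(j) = 2*j/(-87 + j) (h(j) = (j + j)/(j - 87) = (2*j)/(-87 + j) = 2*j/(-87 + j))
x = -199757/12 (x = -16642 - 2*159/(-87 + 159) = -16642 - 2*159/72 = -16642 - 1*53/12 = -16642 - 53/12 = -199757/12 ≈ -16646.)
sqrt(H(-74) + x) = sqrt(-102 - 199757/12) = sqrt(-200981/12) = 11*I*sqrt(4983)/6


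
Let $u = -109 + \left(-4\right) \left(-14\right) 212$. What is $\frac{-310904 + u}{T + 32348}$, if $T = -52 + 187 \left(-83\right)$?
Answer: $- \frac{299141}{16775} \approx -17.833$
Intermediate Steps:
$T = -15573$ ($T = -52 - 15521 = -15573$)
$u = 11763$ ($u = -109 + 56 \cdot 212 = -109 + 11872 = 11763$)
$\frac{-310904 + u}{T + 32348} = \frac{-310904 + 11763}{-15573 + 32348} = - \frac{299141}{16775}$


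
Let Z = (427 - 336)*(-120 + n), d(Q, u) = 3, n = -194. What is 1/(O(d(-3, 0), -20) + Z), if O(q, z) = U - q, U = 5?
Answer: -1/28572 ≈ -3.4999e-5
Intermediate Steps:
O(q, z) = 5 - q
Z = -28574 (Z = (427 - 336)*(-120 - 194) = 91*(-314) = -28574)
1/(O(d(-3, 0), -20) + Z) = 1/((5 - 1*3) - 28574) = 1/((5 - 3) - 28574) = 1/(2 - 28574) = 1/(-28572) = -1/28572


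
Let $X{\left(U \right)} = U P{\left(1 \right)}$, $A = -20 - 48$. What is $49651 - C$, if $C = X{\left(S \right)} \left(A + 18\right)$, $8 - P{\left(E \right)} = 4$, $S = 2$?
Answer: $50051$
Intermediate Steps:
$A = -68$ ($A = -20 - 48 = -68$)
$P{\left(E \right)} = 4$ ($P{\left(E \right)} = 8 - 4 = 4$)
$X{\left(U \right)} = 4 U$ ($X{\left(U \right)} = U 4 = 4 U$)
$C = -400$ ($C = 4 \cdot 2 \left(-68 + 18\right) = 8 \left(-50\right) = -400$)
$49651 - C = 49651 - -400 = 49651 + 400 = 50051$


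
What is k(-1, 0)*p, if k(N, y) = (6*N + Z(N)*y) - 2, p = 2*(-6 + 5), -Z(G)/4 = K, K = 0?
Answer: 16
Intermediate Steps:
Z(G) = 0 (Z(G) = -4*0 = 0)
p = -2 (p = 2*(-1) = -2)
k(N, y) = -2 + 6*N (k(N, y) = (6*N + 0*y) - 2 = (6*N + 0) - 2 = 6*N - 2 = -2 + 6*N)
k(-1, 0)*p = (-2 + 6*(-1))*(-2) = (-2 - 6)*(-2) = -8*(-2) = 16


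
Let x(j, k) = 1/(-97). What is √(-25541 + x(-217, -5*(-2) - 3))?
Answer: I*√240315366/97 ≈ 159.82*I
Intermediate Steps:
x(j, k) = -1/97
√(-25541 + x(-217, -5*(-2) - 3)) = √(-25541 - 1/97) = √(-2477478/97) = I*√240315366/97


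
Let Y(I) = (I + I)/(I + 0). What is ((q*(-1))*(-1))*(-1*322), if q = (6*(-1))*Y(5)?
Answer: 3864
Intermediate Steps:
Y(I) = 2 (Y(I) = (2*I)/I = 2)
q = -12 (q = (6*(-1))*2 = -6*2 = -12)
((q*(-1))*(-1))*(-1*322) = (-12*(-1)*(-1))*(-1*322) = (12*(-1))*(-322) = -12*(-322) = 3864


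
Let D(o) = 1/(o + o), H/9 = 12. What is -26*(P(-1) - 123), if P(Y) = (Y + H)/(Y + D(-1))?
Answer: 15158/3 ≈ 5052.7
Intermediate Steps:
H = 108 (H = 9*12 = 108)
D(o) = 1/(2*o)
P(Y) = (108 + Y)/(-½ + Y) (P(Y) = (Y + 108)/(Y + (½)/(-1)) = (108 + Y)/(Y + (½)*(-1)) = (108 + Y)/(Y - ½) = (108 + Y)/(-½ + Y))
-26*(P(-1) - 123) = -26*(2*(108 - 1)/(-1 + 2*(-1)) - 123) = -26*(2*107/(-1 - 2) - 123) = -26*(2*107/(-3) - 123) = -26*(2*(-⅓)*107 - 123) = -26*(-214/3 - 123) = -26*(-583/3) = 15158/3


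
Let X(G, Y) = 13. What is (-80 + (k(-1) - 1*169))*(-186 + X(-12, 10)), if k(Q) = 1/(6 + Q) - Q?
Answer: 214347/5 ≈ 42869.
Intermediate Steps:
(-80 + (k(-1) - 1*169))*(-186 + X(-12, 10)) = (-80 + ((1 - 1*(-1)² - 6*(-1))/(6 - 1) - 1*169))*(-186 + 13) = (-80 + ((1 - 1*1 + 6)/5 - 169))*(-173) = (-80 + ((1 - 1 + 6)/5 - 169))*(-173) = (-80 + ((⅕)*6 - 169))*(-173) = (-80 + (6/5 - 169))*(-173) = (-80 - 839/5)*(-173) = -1239/5*(-173) = 214347/5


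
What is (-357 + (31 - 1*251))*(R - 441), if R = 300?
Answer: 81357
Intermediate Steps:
(-357 + (31 - 1*251))*(R - 441) = (-357 + (31 - 1*251))*(300 - 441) = (-357 + (31 - 251))*(-141) = (-357 - 220)*(-141) = -577*(-141) = 81357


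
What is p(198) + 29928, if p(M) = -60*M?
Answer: 18048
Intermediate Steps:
p(198) + 29928 = -60*198 + 29928 = -11880 + 29928 = 18048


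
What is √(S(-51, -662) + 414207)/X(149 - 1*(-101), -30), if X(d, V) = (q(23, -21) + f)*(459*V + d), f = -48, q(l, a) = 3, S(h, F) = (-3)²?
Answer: √11506/101400 ≈ 0.0010579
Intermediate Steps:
S(h, F) = 9
X(d, V) = -20655*V - 45*d (X(d, V) = (3 - 48)*(459*V + d) = -45*(d + 459*V) = -20655*V - 45*d)
√(S(-51, -662) + 414207)/X(149 - 1*(-101), -30) = √(9 + 414207)/(-20655*(-30) - 45*(149 - 1*(-101))) = √414216/(619650 - 45*(149 + 101)) = (6*√11506)/(619650 - 45*250) = (6*√11506)/(619650 - 11250) = (6*√11506)/608400 = (6*√11506)*(1/608400) = √11506/101400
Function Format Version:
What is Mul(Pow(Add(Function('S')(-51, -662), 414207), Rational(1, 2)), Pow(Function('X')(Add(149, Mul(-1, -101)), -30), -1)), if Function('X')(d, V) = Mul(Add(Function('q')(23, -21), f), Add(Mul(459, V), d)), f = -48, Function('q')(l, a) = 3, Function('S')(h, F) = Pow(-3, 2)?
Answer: Mul(Rational(1, 101400), Pow(11506, Rational(1, 2))) ≈ 0.0010579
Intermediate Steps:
Function('S')(h, F) = 9
Function('X')(d, V) = Add(Mul(-20655, V), Mul(-45, d)) (Function('X')(d, V) = Mul(Add(3, -48), Add(Mul(459, V), d)) = Mul(-45, Add(d, Mul(459, V))) = Add(Mul(-20655, V), Mul(-45, d)))
Mul(Pow(Add(Function('S')(-51, -662), 414207), Rational(1, 2)), Pow(Function('X')(Add(149, Mul(-1, -101)), -30), -1)) = Mul(Pow(Add(9, 414207), Rational(1, 2)), Pow(Add(Mul(-20655, -30), Mul(-45, Add(149, Mul(-1, -101)))), -1)) = Mul(Pow(414216, Rational(1, 2)), Pow(Add(619650, Mul(-45, Add(149, 101))), -1)) = Mul(Mul(6, Pow(11506, Rational(1, 2))), Pow(Add(619650, Mul(-45, 250)), -1)) = Mul(Mul(6, Pow(11506, Rational(1, 2))), Pow(Add(619650, -11250), -1)) = Mul(Mul(6, Pow(11506, Rational(1, 2))), Pow(608400, -1)) = Mul(Mul(6, Pow(11506, Rational(1, 2))), Rational(1, 608400)) = Mul(Rational(1, 101400), Pow(11506, Rational(1, 2)))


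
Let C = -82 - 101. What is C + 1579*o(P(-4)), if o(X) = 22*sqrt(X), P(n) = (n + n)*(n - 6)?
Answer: -183 + 138952*sqrt(5) ≈ 3.1052e+5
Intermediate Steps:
P(n) = 2*n*(-6 + n) (P(n) = (2*n)*(-6 + n) = 2*n*(-6 + n))
C = -183
C + 1579*o(P(-4)) = -183 + 1579*(22*sqrt(2*(-4)*(-6 - 4))) = -183 + 1579*(22*sqrt(2*(-4)*(-10))) = -183 + 1579*(22*sqrt(80)) = -183 + 1579*(22*(4*sqrt(5))) = -183 + 1579*(88*sqrt(5)) = -183 + 138952*sqrt(5)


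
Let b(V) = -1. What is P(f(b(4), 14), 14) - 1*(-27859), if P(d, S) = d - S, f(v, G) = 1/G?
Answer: 389831/14 ≈ 27845.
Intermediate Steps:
P(f(b(4), 14), 14) - 1*(-27859) = (1/14 - 1*14) - 1*(-27859) = (1/14 - 14) + 27859 = -195/14 + 27859 = 389831/14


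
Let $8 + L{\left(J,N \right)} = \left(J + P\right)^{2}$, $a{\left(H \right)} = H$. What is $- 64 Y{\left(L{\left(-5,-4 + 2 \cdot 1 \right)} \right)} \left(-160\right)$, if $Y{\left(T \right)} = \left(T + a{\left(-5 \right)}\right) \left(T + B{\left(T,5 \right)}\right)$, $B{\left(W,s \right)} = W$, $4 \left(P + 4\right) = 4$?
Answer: $58490880$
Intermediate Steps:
$P = -3$ ($P = -4 + \frac{1}{4} \cdot 4 = -4 + 1 = -3$)
$L{\left(J,N \right)} = -8 + \left(-3 + J\right)^{2}$ ($L{\left(J,N \right)} = -8 + \left(J - 3\right)^{2} = -8 + \left(-3 + J\right)^{2}$)
$Y{\left(T \right)} = 2 T \left(-5 + T\right)$ ($Y{\left(T \right)} = \left(T - 5\right) \left(T + T\right) = \left(-5 + T\right) 2 T = 2 T \left(-5 + T\right)$)
$- 64 Y{\left(L{\left(-5,-4 + 2 \cdot 1 \right)} \right)} \left(-160\right) = - 64 \cdot 2 \left(-8 + \left(-3 - 5\right)^{2}\right) \left(-5 - \left(8 - \left(-3 - 5\right)^{2}\right)\right) \left(-160\right) = - 64 \cdot 2 \left(-8 + \left(-8\right)^{2}\right) \left(-5 - \left(8 - \left(-8\right)^{2}\right)\right) \left(-160\right) = - 64 \cdot 2 \left(-8 + 64\right) \left(-5 + \left(-8 + 64\right)\right) \left(-160\right) = - 64 \cdot 2 \cdot 56 \left(-5 + 56\right) \left(-160\right) = - 64 \cdot 2 \cdot 56 \cdot 51 \left(-160\right) = \left(-64\right) 5712 \left(-160\right) = \left(-365568\right) \left(-160\right) = 58490880$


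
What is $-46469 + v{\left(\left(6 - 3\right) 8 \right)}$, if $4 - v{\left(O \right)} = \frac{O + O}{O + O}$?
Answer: $-46466$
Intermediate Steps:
$v{\left(O \right)} = 3$ ($v{\left(O \right)} = 4 - \frac{O + O}{O + O} = 4 - \frac{2 O}{2 O} = 4 - 2 O \frac{1}{2 O} = 4 - 1 = 3$)
$-46469 + v{\left(\left(6 - 3\right) 8 \right)} = -46469 + 3 = -46466$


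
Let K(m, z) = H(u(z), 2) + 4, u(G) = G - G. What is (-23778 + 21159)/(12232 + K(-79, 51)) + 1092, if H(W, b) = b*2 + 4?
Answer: 13367829/12244 ≈ 1091.8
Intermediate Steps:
u(G) = 0
H(W, b) = 4 + 2*b (H(W, b) = 2*b + 4 = 4 + 2*b)
K(m, z) = 12 (K(m, z) = (4 + 2*2) + 4 = (4 + 4) + 4 = 8 + 4 = 12)
(-23778 + 21159)/(12232 + K(-79, 51)) + 1092 = (-23778 + 21159)/(12232 + 12) + 1092 = -2619/12244 + 1092 = 13367829/12244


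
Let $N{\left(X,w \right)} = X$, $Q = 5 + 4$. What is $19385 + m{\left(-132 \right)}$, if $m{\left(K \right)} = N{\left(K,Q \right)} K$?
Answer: $36809$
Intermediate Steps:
$Q = 9$
$m{\left(K \right)} = K^{2}$ ($m{\left(K \right)} = K K = K^{2}$)
$19385 + m{\left(-132 \right)} = 19385 + \left(-132\right)^{2} = 19385 + 17424 = 36809$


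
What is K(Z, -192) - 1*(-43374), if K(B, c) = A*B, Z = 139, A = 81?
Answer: 54633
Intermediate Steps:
K(B, c) = 81*B
K(Z, -192) - 1*(-43374) = 81*139 - 1*(-43374) = 11259 + 43374 = 54633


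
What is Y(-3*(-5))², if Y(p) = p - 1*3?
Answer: 144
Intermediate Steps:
Y(p) = -3 + p (Y(p) = p - 3 = -3 + p)
Y(-3*(-5))² = (-3 - 3*(-5))² = (-3 + 15)² = 12² = 144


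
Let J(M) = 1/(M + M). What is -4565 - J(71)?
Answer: -648231/142 ≈ -4565.0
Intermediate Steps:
J(M) = 1/(2*M)
-4565 - J(71) = -4565 - 1/(2*71) = -4565 - 1*1/142 = -4565 - 1/142 = -648231/142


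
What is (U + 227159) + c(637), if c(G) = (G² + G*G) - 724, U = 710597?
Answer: 1748570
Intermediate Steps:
c(G) = -724 + 2*G² (c(G) = (G² + G²) - 724 = 2*G² - 724 = -724 + 2*G²)
(U + 227159) + c(637) = (710597 + 227159) + (-724 + 2*637²) = 937756 + (-724 + 2*405769) = 937756 + (-724 + 811538) = 937756 + 810814 = 1748570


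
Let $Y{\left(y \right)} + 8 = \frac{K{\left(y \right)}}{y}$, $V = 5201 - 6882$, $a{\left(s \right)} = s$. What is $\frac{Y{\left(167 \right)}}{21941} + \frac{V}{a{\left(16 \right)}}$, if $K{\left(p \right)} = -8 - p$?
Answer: $- \frac{6159455283}{58626352} \approx -105.06$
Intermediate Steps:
$V = -1681$
$Y{\left(y \right)} = -8 + \frac{-8 - y}{y}$
$\frac{Y{\left(167 \right)}}{21941} + \frac{V}{a{\left(16 \right)}} = \frac{-9 - \frac{8}{167}}{21941} - \frac{1681}{16} = \left(-9 - \frac{8}{167}\right) \frac{1}{21941} - \frac{1681}{16} = \left(- \frac{1511}{167}\right) \frac{1}{21941} - \frac{1681}{16} = - \frac{1511}{3664147} - \frac{1681}{16} = - \frac{6159455283}{58626352}$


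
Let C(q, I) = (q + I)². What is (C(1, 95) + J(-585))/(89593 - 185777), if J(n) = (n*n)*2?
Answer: -346833/48092 ≈ -7.2119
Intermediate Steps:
C(q, I) = (I + q)²
J(n) = 2*n² (J(n) = n²*2 = 2*n²)
(C(1, 95) + J(-585))/(89593 - 185777) = ((95 + 1)² + 2*(-585)²)/(89593 - 185777) = (96² + 2*342225)/(-96184) = (9216 + 684450)*(-1/96184) = 693666*(-1/96184) = -346833/48092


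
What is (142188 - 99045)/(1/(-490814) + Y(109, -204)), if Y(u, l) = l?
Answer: -21175188402/100126057 ≈ -211.49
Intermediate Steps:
(142188 - 99045)/(1/(-490814) + Y(109, -204)) = (142188 - 99045)/(1/(-490814) - 204) = 43143/(-1/490814 - 204) = 43143/(-100126057/490814) = 43143*(-490814/100126057) = -21175188402/100126057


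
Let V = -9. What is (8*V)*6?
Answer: -432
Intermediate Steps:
(8*V)*6 = (8*(-9))*6 = -72*6 = -432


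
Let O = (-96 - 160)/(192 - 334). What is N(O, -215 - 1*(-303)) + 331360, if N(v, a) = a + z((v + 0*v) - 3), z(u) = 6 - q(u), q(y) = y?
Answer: 23533319/71 ≈ 3.3146e+5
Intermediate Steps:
O = 128/71 (O = -256/(-142) = -256*(-1/142) = 128/71 ≈ 1.8028)
z(u) = 6 - u
N(v, a) = 9 + a - v (N(v, a) = a + (6 - ((v + 0*v) - 3)) = a + (6 - ((v + 0) - 3)) = a + (6 - (v - 3)) = a + (6 - (-3 + v)) = a + (6 + (3 - v)) = a + (9 - v) = 9 + a - v)
N(O, -215 - 1*(-303)) + 331360 = (9 + (-215 - 1*(-303)) - 1*128/71) + 331360 = (9 + (-215 + 303) - 128/71) + 331360 = (9 + 88 - 128/71) + 331360 = 6759/71 + 331360 = 23533319/71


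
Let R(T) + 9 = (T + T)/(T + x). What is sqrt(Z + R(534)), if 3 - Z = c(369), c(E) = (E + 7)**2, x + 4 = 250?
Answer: I*sqrt(597333165)/65 ≈ 376.01*I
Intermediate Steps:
x = 246 (x = -4 + 250 = 246)
c(E) = (7 + E)**2
R(T) = -9 + 2*T/(246 + T) (R(T) = -9 + (T + T)/(T + 246) = -9 + (2*T)/(246 + T) = -9 + 2*T/(246 + T))
Z = -141373 (Z = 3 - (7 + 369)**2 = 3 - 1*376**2 = 3 - 1*141376 = 3 - 141376 = -141373)
sqrt(Z + R(534)) = sqrt(-141373 + (-2214 - 7*534)/(246 + 534)) = sqrt(-141373 + (-2214 - 3738)/780) = sqrt(-141373 + (1/780)*(-5952)) = sqrt(-141373 - 496/65) = sqrt(-9189741/65) = I*sqrt(597333165)/65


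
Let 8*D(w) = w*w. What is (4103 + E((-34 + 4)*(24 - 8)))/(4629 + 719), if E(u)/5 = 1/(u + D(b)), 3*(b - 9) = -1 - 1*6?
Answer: 3503953/4567192 ≈ 0.76720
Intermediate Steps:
b = 20/3 (b = 9 + (-1 - 1*6)/3 = 9 + (-1 - 6)/3 = 9 + (⅓)*(-7) = 9 - 7/3 = 20/3 ≈ 6.6667)
D(w) = w²/8 (D(w) = (w*w)/8 = w²/8)
E(u) = 5/(50/9 + u) (E(u) = 5/(u + (20/3)²/8) = 5/(u + (⅛)*(400/9)) = 5/(u + 50/9) = 5/(50/9 + u))
(4103 + E((-34 + 4)*(24 - 8)))/(4629 + 719) = (4103 + 45/(50 + 9*((-34 + 4)*(24 - 8))))/(4629 + 719) = (4103 + 45/(50 + 9*(-30*16)))/5348 = (4103 + 45/(50 + 9*(-480)))*(1/5348) = (4103 + 45/(50 - 4320))*(1/5348) = (4103 + 45/(-4270))*(1/5348) = (4103 + 45*(-1/4270))*(1/5348) = (4103 - 9/854)*(1/5348) = (3503953/854)*(1/5348) = 3503953/4567192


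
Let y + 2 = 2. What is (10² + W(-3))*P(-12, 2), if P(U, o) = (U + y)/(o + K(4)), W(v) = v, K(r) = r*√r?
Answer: -582/5 ≈ -116.40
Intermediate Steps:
K(r) = r^(3/2)
y = 0 (y = -2 + 2 = 0)
P(U, o) = U/(8 + o) (P(U, o) = (U + 0)/(o + 4^(3/2)) = U/(o + 8) = U/(8 + o))
(10² + W(-3))*P(-12, 2) = (10² - 3)*(-12/(8 + 2)) = (100 - 3)*(-12/10) = 97*(-12*⅒) = 97*(-6/5) = -582/5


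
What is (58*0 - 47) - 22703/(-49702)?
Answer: -2313291/49702 ≈ -46.543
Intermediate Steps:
(58*0 - 47) - 22703/(-49702) = (0 - 47) - 22703*(-1)/49702 = -47 - 1*(-22703/49702) = -47 + 22703/49702 = -2313291/49702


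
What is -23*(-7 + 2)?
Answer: 115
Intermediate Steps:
-23*(-7 + 2) = -23*(-5) = 115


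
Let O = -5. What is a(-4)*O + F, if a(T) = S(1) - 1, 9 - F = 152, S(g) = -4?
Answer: -118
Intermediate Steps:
F = -143 (F = 9 - 1*152 = 9 - 152 = -143)
a(T) = -5 (a(T) = -4 - 1 = -5)
a(-4)*O + F = -5*(-5) - 143 = 25 - 143 = -118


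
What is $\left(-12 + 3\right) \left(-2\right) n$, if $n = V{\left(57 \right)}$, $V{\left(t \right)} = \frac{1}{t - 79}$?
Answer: $- \frac{9}{11} \approx -0.81818$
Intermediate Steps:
$V{\left(t \right)} = \frac{1}{-79 + t}$
$n = - \frac{1}{22}$ ($n = \frac{1}{-79 + 57} = \frac{1}{-22} = - \frac{1}{22} \approx -0.045455$)
$\left(-12 + 3\right) \left(-2\right) n = \left(-12 + 3\right) \left(-2\right) \left(- \frac{1}{22}\right) = \left(-9\right) \left(-2\right) \left(- \frac{1}{22}\right) = 18 \left(- \frac{1}{22}\right) = - \frac{9}{11}$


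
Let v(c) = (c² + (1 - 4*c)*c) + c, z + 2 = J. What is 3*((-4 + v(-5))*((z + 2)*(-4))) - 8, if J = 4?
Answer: 4264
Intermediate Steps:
z = 2 (z = -2 + 4 = 2)
v(c) = c + c² + c*(1 - 4*c) (v(c) = (c² + c*(1 - 4*c)) + c = c + c² + c*(1 - 4*c))
3*((-4 + v(-5))*((z + 2)*(-4))) - 8 = 3*((-4 - 5*(2 - 3*(-5)))*((2 + 2)*(-4))) - 8 = 3*((-4 - 5*(2 + 15))*(4*(-4))) - 8 = 3*((-4 - 5*17)*(-16)) - 8 = 3*((-4 - 85)*(-16)) - 8 = 3*(-89*(-16)) - 8 = 3*1424 - 8 = 4272 - 8 = 4264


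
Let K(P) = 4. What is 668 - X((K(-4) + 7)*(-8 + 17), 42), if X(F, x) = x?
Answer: 626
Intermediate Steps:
668 - X((K(-4) + 7)*(-8 + 17), 42) = 668 - 1*42 = 668 - 42 = 626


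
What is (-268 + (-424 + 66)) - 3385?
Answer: -4011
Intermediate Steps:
(-268 + (-424 + 66)) - 3385 = (-268 - 358) - 3385 = -626 - 3385 = -4011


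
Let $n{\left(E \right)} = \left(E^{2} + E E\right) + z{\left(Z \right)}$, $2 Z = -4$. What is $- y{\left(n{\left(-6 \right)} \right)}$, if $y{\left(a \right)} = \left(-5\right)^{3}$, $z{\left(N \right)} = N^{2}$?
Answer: $125$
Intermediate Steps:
$Z = -2$ ($Z = \frac{1}{2} \left(-4\right) = -2$)
$n{\left(E \right)} = 4 + 2 E^{2}$ ($n{\left(E \right)} = \left(E^{2} + E E\right) + \left(-2\right)^{2} = \left(E^{2} + E^{2}\right) + 4 = 2 E^{2} + 4 = 4 + 2 E^{2}$)
$y{\left(a \right)} = -125$
$- y{\left(n{\left(-6 \right)} \right)} = \left(-1\right) \left(-125\right) = 125$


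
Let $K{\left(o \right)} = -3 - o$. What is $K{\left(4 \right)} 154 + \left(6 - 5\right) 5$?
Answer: $-1073$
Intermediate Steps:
$K{\left(4 \right)} 154 + \left(6 - 5\right) 5 = \left(-3 - 4\right) 154 + \left(6 - 5\right) 5 = \left(-3 - 4\right) 154 + 1 \cdot 5 = \left(-7\right) 154 + 5 = -1078 + 5 = -1073$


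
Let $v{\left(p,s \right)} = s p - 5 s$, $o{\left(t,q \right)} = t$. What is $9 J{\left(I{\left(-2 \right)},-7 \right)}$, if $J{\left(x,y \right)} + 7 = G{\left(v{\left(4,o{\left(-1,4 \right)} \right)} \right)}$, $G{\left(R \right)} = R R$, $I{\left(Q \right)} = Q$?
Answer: $-54$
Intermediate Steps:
$v{\left(p,s \right)} = - 5 s + p s$ ($v{\left(p,s \right)} = p s - 5 s = - 5 s + p s$)
$G{\left(R \right)} = R^{2}$
$J{\left(x,y \right)} = -6$ ($J{\left(x,y \right)} = -7 + \left(- (-5 + 4)\right)^{2} = -7 + \left(\left(-1\right) \left(-1\right)\right)^{2} = -7 + 1^{2} = -7 + 1 = -6$)
$9 J{\left(I{\left(-2 \right)},-7 \right)} = 9 \left(-6\right) = -54$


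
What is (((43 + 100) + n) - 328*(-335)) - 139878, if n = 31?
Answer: -29824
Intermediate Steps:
(((43 + 100) + n) - 328*(-335)) - 139878 = (((43 + 100) + 31) - 328*(-335)) - 139878 = ((143 + 31) + 109880) - 139878 = (174 + 109880) - 139878 = 110054 - 139878 = -29824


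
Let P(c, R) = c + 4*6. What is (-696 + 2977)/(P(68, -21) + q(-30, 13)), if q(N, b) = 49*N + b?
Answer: -2281/1365 ≈ -1.6711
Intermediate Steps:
P(c, R) = 24 + c (P(c, R) = c + 24 = 24 + c)
q(N, b) = b + 49*N
(-696 + 2977)/(P(68, -21) + q(-30, 13)) = (-696 + 2977)/((24 + 68) + (13 + 49*(-30))) = 2281/(92 + (13 - 1470)) = 2281/(92 - 1457) = 2281/(-1365) = 2281*(-1/1365) = -2281/1365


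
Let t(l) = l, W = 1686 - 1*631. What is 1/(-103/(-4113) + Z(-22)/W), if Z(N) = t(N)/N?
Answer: 4339215/112778 ≈ 38.476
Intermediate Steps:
W = 1055 (W = 1686 - 631 = 1055)
Z(N) = 1 (Z(N) = N/N = 1)
1/(-103/(-4113) + Z(-22)/W) = 1/(-103/(-4113) + 1/1055) = 1/(-103*(-1/4113) + 1*(1/1055)) = 1/(103/4113 + 1/1055) = 1/(112778/4339215) = 4339215/112778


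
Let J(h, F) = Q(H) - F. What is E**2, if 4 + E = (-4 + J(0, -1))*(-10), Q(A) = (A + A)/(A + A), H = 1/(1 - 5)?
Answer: 256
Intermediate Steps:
H = -1/4 (H = 1/(-4) = -1/4 ≈ -0.25000)
Q(A) = 1 (Q(A) = (2*A)/((2*A)) = (2*A)*(1/(2*A)) = 1)
J(h, F) = 1 - F
E = 16 (E = -4 + (-4 + (1 - 1*(-1)))*(-10) = -4 + (-4 + (1 + 1))*(-10) = -4 + (-4 + 2)*(-10) = -4 - 2*(-10) = -4 + 20 = 16)
E**2 = 16**2 = 256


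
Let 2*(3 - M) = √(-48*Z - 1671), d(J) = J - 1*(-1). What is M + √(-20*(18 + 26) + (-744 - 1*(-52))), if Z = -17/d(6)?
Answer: 3 + 2*I*√393 - 3*I*√8463/14 ≈ 3.0 + 19.935*I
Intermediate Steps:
d(J) = 1 + J (d(J) = J + 1 = 1 + J)
Z = -17/7 (Z = -17/(1 + 6) = -17/7 ≈ -2.4286)
M = 3 - 3*I*√8463/14 (M = 3 - √(-48*(-17/7) - 1671)/2 = 3 - √(816/7 - 1671)/2 = 3 - 3*I*√8463/14 ≈ 3.0 - 19.713*I)
M + √(-20*(18 + 26) + (-744 - 1*(-52))) = (3 - 3*I*√8463/14) + √(-20*(18 + 26) + (-744 - 1*(-52))) = (3 - 3*I*√8463/14) + √(-20*44 + (-744 + 52)) = (3 - 3*I*√8463/14) + √(-880 - 692) = (3 - 3*I*√8463/14) + √(-1572) = (3 - 3*I*√8463/14) + 2*I*√393 = 3 + 2*I*√393 - 3*I*√8463/14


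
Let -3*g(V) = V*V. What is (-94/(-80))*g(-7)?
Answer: -2303/120 ≈ -19.192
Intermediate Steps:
g(V) = -V**2/3 (g(V) = -V*V/3 = -V**2/3)
(-94/(-80))*g(-7) = (-94/(-80))*(-1/3*(-7)**2) = (-94*(-1/80))*(-1/3*49) = (47/40)*(-49/3) = -2303/120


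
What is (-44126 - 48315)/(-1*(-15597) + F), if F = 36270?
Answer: -92441/51867 ≈ -1.7823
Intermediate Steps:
(-44126 - 48315)/(-1*(-15597) + F) = (-44126 - 48315)/(-1*(-15597) + 36270) = -92441/(15597 + 36270) = -92441/51867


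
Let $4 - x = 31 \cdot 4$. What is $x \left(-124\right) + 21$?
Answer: $14901$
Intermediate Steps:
$x = -120$ ($x = 4 - 31 \cdot 4 = 4 - 124 = -120$)
$x \left(-124\right) + 21 = \left(-120\right) \left(-124\right) + 21 = 14880 + 21 = 14901$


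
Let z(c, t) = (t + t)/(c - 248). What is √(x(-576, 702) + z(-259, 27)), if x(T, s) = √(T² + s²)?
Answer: 3*√(-2 + 338*√2545)/13 ≈ 30.132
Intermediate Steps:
z(c, t) = 2*t/(-248 + c) (z(c, t) = (2*t)/(-248 + c) = 2*t/(-248 + c))
√(x(-576, 702) + z(-259, 27)) = √(√((-576)² + 702²) + 2*27/(-248 - 259)) = √(√(331776 + 492804) + 2*27/(-507)) = √(√824580 + 2*27*(-1/507)) = √(18*√2545 - 18/169) = √(-18/169 + 18*√2545)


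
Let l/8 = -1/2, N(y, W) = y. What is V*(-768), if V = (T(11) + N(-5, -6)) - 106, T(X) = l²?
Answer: 72960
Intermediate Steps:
l = -4 (l = 8*(-1/2) = 8*(-1*½) = 8*(-½) = -4)
T(X) = 16 (T(X) = (-4)² = 16)
V = -95 (V = (16 - 5) - 106 = 11 - 106 = -95)
V*(-768) = -95*(-768) = 72960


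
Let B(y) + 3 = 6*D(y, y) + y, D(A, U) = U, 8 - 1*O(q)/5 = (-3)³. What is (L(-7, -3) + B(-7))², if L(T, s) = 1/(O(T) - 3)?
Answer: 79977249/29584 ≈ 2703.4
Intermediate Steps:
O(q) = 175 (O(q) = 40 - 5*(-3)³ = 40 - 5*(-27) = 40 + 135 = 175)
B(y) = -3 + 7*y (B(y) = -3 + (6*y + y) = -3 + 7*y)
L(T, s) = 1/172 (L(T, s) = 1/(175 - 3) = 1/172)
(L(-7, -3) + B(-7))² = (1/172 + (-3 + 7*(-7)))² = (1/172 + (-3 - 49))² = (1/172 - 52)² = (-8943/172)² = 79977249/29584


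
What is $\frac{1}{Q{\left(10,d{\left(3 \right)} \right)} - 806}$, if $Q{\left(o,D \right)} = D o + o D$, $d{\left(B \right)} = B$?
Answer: $- \frac{1}{746} \approx -0.0013405$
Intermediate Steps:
$Q{\left(o,D \right)} = 2 D o$ ($Q{\left(o,D \right)} = D o + D o = 2 D o$)
$\frac{1}{Q{\left(10,d{\left(3 \right)} \right)} - 806} = \frac{1}{2 \cdot 3 \cdot 10 - 806} = \frac{1}{60 - 806} = \frac{1}{-746} = - \frac{1}{746}$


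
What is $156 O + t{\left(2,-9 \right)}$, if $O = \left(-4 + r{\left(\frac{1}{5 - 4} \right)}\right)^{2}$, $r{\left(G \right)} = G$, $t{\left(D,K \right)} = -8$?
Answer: $1396$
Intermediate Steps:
$O = 9$ ($O = \left(-4 + \frac{1}{5 - 4}\right)^{2} = \left(-4 + 1^{-1}\right)^{2} = \left(-4 + 1\right)^{2} = \left(-3\right)^{2} = 9$)
$156 O + t{\left(2,-9 \right)} = 156 \cdot 9 - 8 = 1404 - 8 = 1396$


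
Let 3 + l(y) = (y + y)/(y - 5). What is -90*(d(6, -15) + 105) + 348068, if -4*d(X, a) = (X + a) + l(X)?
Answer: 338618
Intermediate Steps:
l(y) = -3 + 2*y/(-5 + y) (l(y) = -3 + (y + y)/(y - 5) = -3 + (2*y)/(-5 + y) = -3 + 2*y/(-5 + y))
d(X, a) = -X/4 - a/4 - (15 - X)/(4*(-5 + X)) (d(X, a) = -((X + a) + (15 - X)/(-5 + X))/4 = -(X + a + (15 - X)/(-5 + X))/4 = -X/4 - a/4 - (15 - X)/(4*(-5 + X)))
-90*(d(6, -15) + 105) + 348068 = -90*((-15 + 6 - (-5 + 6)*(6 - 15))/(4*(-5 + 6)) + 105) + 348068 = -90*((¼)*(-15 + 6 - 1*1*(-9))/1 + 105) + 348068 = -90*((¼)*1*(-15 + 6 + 9) + 105) + 348068 = -90*((¼)*1*0 + 105) + 348068 = -90*(0 + 105) + 348068 = -90*105 + 348068 = -9450 + 348068 = 338618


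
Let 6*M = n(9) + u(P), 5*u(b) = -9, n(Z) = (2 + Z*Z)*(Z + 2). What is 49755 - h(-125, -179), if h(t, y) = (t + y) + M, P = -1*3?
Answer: 748607/15 ≈ 49907.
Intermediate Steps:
n(Z) = (2 + Z)*(2 + Z²) (n(Z) = (2 + Z²)*(2 + Z) = (2 + Z)*(2 + Z²))
P = -3
u(b) = -9/5 (u(b) = (⅕)*(-9) = -9/5)
M = 2278/15 (M = ((4 + 9³ + 2*9 + 2*9²) - 9/5)/6 = ((4 + 729 + 18 + 2*81) - 9/5)/6 = ((4 + 729 + 18 + 162) - 9/5)/6 = (913 - 9/5)/6 = (⅙)*(4556/5) = 2278/15 ≈ 151.87)
h(t, y) = 2278/15 + t + y (h(t, y) = (t + y) + 2278/15 = 2278/15 + t + y)
49755 - h(-125, -179) = 49755 - (2278/15 - 125 - 179) = 49755 - 1*(-2282/15) = 49755 + 2282/15 = 748607/15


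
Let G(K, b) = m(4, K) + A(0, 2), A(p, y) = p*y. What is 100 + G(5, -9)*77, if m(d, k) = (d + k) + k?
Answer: 1178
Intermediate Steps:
m(d, k) = d + 2*k
G(K, b) = 4 + 2*K (G(K, b) = (4 + 2*K) + 0*2 = (4 + 2*K) + 0 = 4 + 2*K)
100 + G(5, -9)*77 = 100 + (4 + 2*5)*77 = 100 + (4 + 10)*77 = 100 + 14*77 = 100 + 1078 = 1178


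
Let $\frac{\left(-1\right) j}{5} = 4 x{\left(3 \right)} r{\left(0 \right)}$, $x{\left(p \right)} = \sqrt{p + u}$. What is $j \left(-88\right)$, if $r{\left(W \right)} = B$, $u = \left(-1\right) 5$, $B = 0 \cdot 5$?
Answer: $0$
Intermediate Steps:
$B = 0$
$u = -5$
$r{\left(W \right)} = 0$
$x{\left(p \right)} = \sqrt{-5 + p}$ ($x{\left(p \right)} = \sqrt{p - 5} = \sqrt{-5 + p}$)
$j = 0$ ($j = - 5 \cdot 4 \sqrt{-5 + 3} \cdot 0 = - 5 \cdot 4 \sqrt{-2} \cdot 0 = - 5 \cdot 4 i \sqrt{2} \cdot 0 = \left(-5\right) 0 = 0$)
$j \left(-88\right) = 0 \left(-88\right) = 0$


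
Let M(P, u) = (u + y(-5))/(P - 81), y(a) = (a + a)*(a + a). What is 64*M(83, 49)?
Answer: 4768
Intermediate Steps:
y(a) = 4*a² (y(a) = (2*a)*(2*a) = 4*a²)
M(P, u) = (100 + u)/(-81 + P) (M(P, u) = (u + 4*(-5)²)/(P - 81) = (u + 4*25)/(-81 + P) = (u + 100)/(-81 + P) = (100 + u)/(-81 + P))
64*M(83, 49) = 64*((100 + 49)/(-81 + 83)) = 64*(149/2) = 4768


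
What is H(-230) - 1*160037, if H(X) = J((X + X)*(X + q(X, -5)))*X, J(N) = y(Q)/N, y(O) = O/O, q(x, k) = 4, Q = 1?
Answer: -72336725/452 ≈ -1.6004e+5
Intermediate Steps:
y(O) = 1
J(N) = 1/N
H(X) = 1/(2*(4 + X)) (H(X) = X/(((X + X)*(X + 4))) = X/(((2*X)*(4 + X))) = X/((2*X*(4 + X))) = (1/(2*X*(4 + X)))*X = 1/(2*(4 + X)))
H(-230) - 1*160037 = 1/(2*(4 - 230)) - 1*160037 = (½)/(-226) - 160037 = (½)*(-1/226) - 160037 = -1/452 - 160037 = -72336725/452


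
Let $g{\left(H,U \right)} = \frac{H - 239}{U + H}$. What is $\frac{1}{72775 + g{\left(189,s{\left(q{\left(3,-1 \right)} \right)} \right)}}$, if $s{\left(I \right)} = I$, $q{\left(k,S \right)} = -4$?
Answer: $\frac{37}{2692665} \approx 1.3741 \cdot 10^{-5}$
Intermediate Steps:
$g{\left(H,U \right)} = \frac{-239 + H}{H + U}$
$\frac{1}{72775 + g{\left(189,s{\left(q{\left(3,-1 \right)} \right)} \right)}} = \frac{1}{72775 + \frac{-239 + 189}{189 - 4}} = \frac{1}{72775 + \frac{1}{185} \left(-50\right)} = \frac{1}{72775 - \frac{10}{37}} = \frac{1}{\frac{2692665}{37}} = \frac{37}{2692665}$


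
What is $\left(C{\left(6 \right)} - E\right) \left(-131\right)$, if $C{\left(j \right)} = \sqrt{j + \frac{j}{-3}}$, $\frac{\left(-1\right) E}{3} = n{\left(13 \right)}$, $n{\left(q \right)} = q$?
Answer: $-5371$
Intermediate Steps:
$E = -39$ ($E = \left(-3\right) 13 = -39$)
$C{\left(j \right)} = \frac{\sqrt{6} \sqrt{j}}{3}$ ($C{\left(j \right)} = \sqrt{j + j \left(- \frac{1}{3}\right)} = \sqrt{j - \frac{j}{3}} = \sqrt{\frac{2 j}{3}} = \frac{\sqrt{6} \sqrt{j}}{3}$)
$\left(C{\left(6 \right)} - E\right) \left(-131\right) = \left(\frac{\sqrt{6} \sqrt{6}}{3} - -39\right) \left(-131\right) = \left(2 + 39\right) \left(-131\right) = 41 \left(-131\right) = -5371$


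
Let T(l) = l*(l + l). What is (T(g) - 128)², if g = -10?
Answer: 5184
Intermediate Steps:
T(l) = 2*l² (T(l) = l*(2*l) = 2*l²)
(T(g) - 128)² = (2*(-10)² - 128)² = (2*100 - 128)² = (200 - 128)² = 72² = 5184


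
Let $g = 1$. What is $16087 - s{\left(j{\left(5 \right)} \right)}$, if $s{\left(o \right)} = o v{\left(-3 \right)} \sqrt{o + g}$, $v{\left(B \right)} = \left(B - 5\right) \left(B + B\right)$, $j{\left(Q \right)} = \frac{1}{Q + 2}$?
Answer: $16087 - \frac{96 \sqrt{14}}{49} \approx 16080.0$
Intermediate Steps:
$j{\left(Q \right)} = \frac{1}{2 + Q}$
$v{\left(B \right)} = 2 B \left(-5 + B\right)$ ($v{\left(B \right)} = \left(-5 + B\right) 2 B = 2 B \left(-5 + B\right)$)
$s{\left(o \right)} = 48 o \sqrt{1 + o}$ ($s{\left(o \right)} = o 2 \left(-3\right) \left(-5 - 3\right) \sqrt{o + 1} = o 2 \left(-3\right) \left(-8\right) \sqrt{1 + o} = o 48 \sqrt{1 + o} = 48 o \sqrt{1 + o}$)
$16087 - s{\left(j{\left(5 \right)} \right)} = 16087 - \frac{48 \sqrt{1 + \frac{1}{2 + 5}}}{2 + 5} = 16087 - \frac{48 \sqrt{1 + \frac{1}{7}}}{7} = 16087 - 48 \cdot \frac{1}{7} \sqrt{1 + \frac{1}{7}} = 16087 - 48 \cdot \frac{1}{7} \sqrt{\frac{8}{7}} = 16087 - 48 \cdot \frac{1}{7} \frac{2 \sqrt{14}}{7} = 16087 - \frac{96 \sqrt{14}}{49}$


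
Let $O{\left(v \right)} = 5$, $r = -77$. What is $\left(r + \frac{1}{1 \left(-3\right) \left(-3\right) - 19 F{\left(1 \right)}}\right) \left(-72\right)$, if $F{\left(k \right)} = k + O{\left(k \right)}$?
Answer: $\frac{194064}{35} \approx 5544.7$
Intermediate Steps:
$F{\left(k \right)} = 5 + k$ ($F{\left(k \right)} = k + 5 = 5 + k$)
$\left(r + \frac{1}{1 \left(-3\right) \left(-3\right) - 19 F{\left(1 \right)}}\right) \left(-72\right) = \left(-77 + \frac{1}{1 \left(-3\right) \left(-3\right) - 19 \left(5 + 1\right)}\right) \left(-72\right) = \left(-77 + \frac{1}{\left(-3\right) \left(-3\right) - 114}\right) \left(-72\right) = \left(-77 + \frac{1}{9 - 114}\right) \left(-72\right) = \left(-77 + \frac{1}{-105}\right) \left(-72\right) = \left(-77 - \frac{1}{105}\right) \left(-72\right) = \left(- \frac{8086}{105}\right) \left(-72\right) = \frac{194064}{35}$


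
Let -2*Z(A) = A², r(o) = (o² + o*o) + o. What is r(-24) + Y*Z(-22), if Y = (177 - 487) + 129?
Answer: 44930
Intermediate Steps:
r(o) = o + 2*o² (r(o) = (o² + o²) + o = 2*o² + o = o + 2*o²)
Z(A) = -A²/2
Y = -181 (Y = -310 + 129 = -181)
r(-24) + Y*Z(-22) = -24*(1 + 2*(-24)) - (-181)*(-22)²/2 = -24*(1 - 48) - (-181)*484/2 = -24*(-47) - 181*(-242) = 1128 + 43802 = 44930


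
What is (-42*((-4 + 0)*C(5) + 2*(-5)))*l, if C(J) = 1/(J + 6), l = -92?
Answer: -440496/11 ≈ -40045.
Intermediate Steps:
C(J) = 1/(6 + J)
(-42*((-4 + 0)*C(5) + 2*(-5)))*l = -42*((-4 + 0)/(6 + 5) + 2*(-5))*(-92) = -42*(-4/11 - 10)*(-92) = -42*(-114/11)*(-92) = (4788/11)*(-92) = -440496/11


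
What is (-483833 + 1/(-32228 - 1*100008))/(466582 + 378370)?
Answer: -63980140589/111733072672 ≈ -0.57262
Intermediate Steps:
(-483833 + 1/(-32228 - 1*100008))/(466582 + 378370) = (-483833 + 1/(-32228 - 100008))/844952 = (-483833 + 1/(-132236))*(1/844952) = (-483833 - 1/132236)*(1/844952) = -63980140589/132236*1/844952 = -63980140589/111733072672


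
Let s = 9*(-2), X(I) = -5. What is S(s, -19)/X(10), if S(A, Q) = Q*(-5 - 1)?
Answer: -114/5 ≈ -22.800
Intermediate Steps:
s = -18
S(A, Q) = -6*Q (S(A, Q) = Q*(-6) = -6*Q)
S(s, -19)/X(10) = -6*(-19)/(-5) = 114*(-1/5) = -114/5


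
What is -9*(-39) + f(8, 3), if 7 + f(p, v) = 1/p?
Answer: 2753/8 ≈ 344.13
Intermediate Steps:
f(p, v) = -7 + 1/p
-9*(-39) + f(8, 3) = -9*(-39) + (-7 + 1/8) = 351 + (-7 + ⅛) = 351 - 55/8 = 2753/8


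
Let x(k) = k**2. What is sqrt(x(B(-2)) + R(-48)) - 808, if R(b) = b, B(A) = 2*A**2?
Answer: -804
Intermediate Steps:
sqrt(x(B(-2)) + R(-48)) - 808 = sqrt((2*(-2)**2)**2 - 48) - 808 = sqrt((2*4)**2 - 48) - 808 = sqrt(8**2 - 48) - 808 = sqrt(64 - 48) - 808 = sqrt(16) - 808 = 4 - 808 = -804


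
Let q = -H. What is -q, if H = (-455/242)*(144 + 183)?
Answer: -148785/242 ≈ -614.81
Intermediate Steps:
H = -148785/242 (H = -455*1/242*327 = -455/242*327 = -148785/242 ≈ -614.81)
q = 148785/242 (q = -1*(-148785/242) = 148785/242 ≈ 614.81)
-q = -1*148785/242 = -148785/242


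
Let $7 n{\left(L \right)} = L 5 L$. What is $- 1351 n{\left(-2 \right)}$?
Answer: $-3860$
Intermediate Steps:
$n{\left(L \right)} = \frac{5 L^{2}}{7}$ ($n{\left(L \right)} = \frac{L 5 L}{7} = \frac{5 L L}{7} = \frac{5 L^{2}}{7}$)
$- 1351 n{\left(-2 \right)} = - 1351 \frac{5 \left(-2\right)^{2}}{7} = - 1351 \cdot \frac{5}{7} \cdot 4 = \left(-1351\right) \frac{20}{7} = -3860$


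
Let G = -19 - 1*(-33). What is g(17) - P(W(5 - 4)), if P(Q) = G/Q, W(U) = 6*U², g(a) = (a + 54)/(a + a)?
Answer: -25/102 ≈ -0.24510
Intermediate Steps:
G = 14 (G = -19 + 33 = 14)
g(a) = (54 + a)/(2*a) (g(a) = (54 + a)/((2*a)) = (54 + a)*(1/(2*a)) = (54 + a)/(2*a))
P(Q) = 14/Q
g(17) - P(W(5 - 4)) = (½)*(54 + 17)/17 - 14/(6*(5 - 4)²) = (½)*(1/17)*71 - 14/(6*1²) = 71/34 - 14/(6*1) = 71/34 - 14/6 = 71/34 - 1*7/3 = 71/34 - 7/3 = -25/102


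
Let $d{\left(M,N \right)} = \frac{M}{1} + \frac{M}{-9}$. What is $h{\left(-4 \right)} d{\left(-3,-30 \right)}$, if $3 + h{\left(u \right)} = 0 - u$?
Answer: $- \frac{8}{3} \approx -2.6667$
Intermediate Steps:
$d{\left(M,N \right)} = \frac{8 M}{9}$ ($d{\left(M,N \right)} = M 1 + M \left(- \frac{1}{9}\right) = M - \frac{M}{9} = \frac{8 M}{9}$)
$h{\left(u \right)} = -3 - u$ ($h{\left(u \right)} = -3 + \left(0 - u\right) = -3 - u$)
$h{\left(-4 \right)} d{\left(-3,-30 \right)} = \left(-3 - -4\right) \frac{8}{9} \left(-3\right) = \left(-3 + 4\right) \left(- \frac{8}{3}\right) = 1 \left(- \frac{8}{3}\right) = - \frac{8}{3}$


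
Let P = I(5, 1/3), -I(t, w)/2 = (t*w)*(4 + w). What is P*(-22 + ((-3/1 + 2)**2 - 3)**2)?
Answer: 260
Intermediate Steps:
I(t, w) = -2*t*w*(4 + w)
P = -130/9 (P = -2*5*(4 + 1/3)/3 = -2*5*1/3*(4 + 1/3) = -2*5*1/3*13/3 = -130/9 ≈ -14.444)
P*(-22 + ((-3/1 + 2)**2 - 3)**2) = -130*(-22 + ((-3/1 + 2)**2 - 3)**2)/9 = -130*(-22 + ((-3*1 + 2)**2 - 3)**2)/9 = -130*(-22 + ((-3 + 2)**2 - 3)**2)/9 = -130*(-22 + ((-1)**2 - 3)**2)/9 = -130*(-22 + (1 - 3)**2)/9 = -130*(-22 + (-2)**2)/9 = -130*(-22 + 4)/9 = -130/9*(-18) = 260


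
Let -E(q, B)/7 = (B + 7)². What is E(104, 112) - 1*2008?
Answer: -101135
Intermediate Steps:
E(q, B) = -7*(7 + B)² (E(q, B) = -7*(B + 7)² = -7*(7 + B)²)
E(104, 112) - 1*2008 = -7*(7 + 112)² - 1*2008 = -7*119² - 2008 = -7*14161 - 2008 = -99127 - 2008 = -101135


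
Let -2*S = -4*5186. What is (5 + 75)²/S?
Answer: 1600/2593 ≈ 0.61705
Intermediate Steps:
S = 10372 (S = -(-2)*5186 = -½*(-20744) = 10372)
(5 + 75)²/S = (5 + 75)²/10372 = 80²*(1/10372) = 6400*(1/10372) = 1600/2593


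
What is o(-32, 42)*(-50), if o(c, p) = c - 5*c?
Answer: -6400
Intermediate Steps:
o(c, p) = -4*c
o(-32, 42)*(-50) = -4*(-32)*(-50) = 128*(-50) = -6400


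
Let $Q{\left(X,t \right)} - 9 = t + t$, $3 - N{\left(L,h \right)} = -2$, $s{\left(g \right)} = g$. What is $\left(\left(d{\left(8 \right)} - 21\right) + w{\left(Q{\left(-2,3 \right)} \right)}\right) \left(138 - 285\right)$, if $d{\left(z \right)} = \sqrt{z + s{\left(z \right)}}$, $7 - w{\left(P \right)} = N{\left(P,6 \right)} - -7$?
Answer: $3234$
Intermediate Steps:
$N{\left(L,h \right)} = 5$ ($N{\left(L,h \right)} = 3 - -2 = 3 + 2 = 5$)
$Q{\left(X,t \right)} = 9 + 2 t$ ($Q{\left(X,t \right)} = 9 + \left(t + t\right) = 9 + 2 t$)
$w{\left(P \right)} = -5$ ($w{\left(P \right)} = 7 - \left(5 - -7\right) = 7 - \left(5 + 7\right) = 7 - 12 = -5$)
$d{\left(z \right)} = \sqrt{2} \sqrt{z}$ ($d{\left(z \right)} = \sqrt{z + z} = \sqrt{2 z} = \sqrt{2} \sqrt{z}$)
$\left(\left(d{\left(8 \right)} - 21\right) + w{\left(Q{\left(-2,3 \right)} \right)}\right) \left(138 - 285\right) = \left(\left(\sqrt{2} \sqrt{8} - 21\right) - 5\right) \left(138 - 285\right) = \left(\left(\sqrt{2} \cdot 2 \sqrt{2} - 21\right) - 5\right) \left(-147\right) = \left(\left(4 - 21\right) - 5\right) \left(-147\right) = \left(-17 - 5\right) \left(-147\right) = \left(-22\right) \left(-147\right) = 3234$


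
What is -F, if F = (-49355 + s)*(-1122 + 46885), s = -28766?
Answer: 3575051323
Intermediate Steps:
F = -3575051323 (F = (-49355 - 28766)*(-1122 + 46885) = -78121*45763 = -3575051323)
-F = -1*(-3575051323) = 3575051323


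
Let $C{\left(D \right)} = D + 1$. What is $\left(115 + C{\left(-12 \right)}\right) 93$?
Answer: $9672$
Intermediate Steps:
$C{\left(D \right)} = 1 + D$
$\left(115 + C{\left(-12 \right)}\right) 93 = \left(115 + \left(1 - 12\right)\right) 93 = \left(115 - 11\right) 93 = 104 \cdot 93 = 9672$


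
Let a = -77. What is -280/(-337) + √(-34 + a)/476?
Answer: 280/337 + I*√111/476 ≈ 0.83086 + 0.022134*I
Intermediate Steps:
-280/(-337) + √(-34 + a)/476 = -280/(-337) + √(-34 - 77)/476 = -280*(-1/337) + √(-111)*(1/476) = 280/337 + (I*√111)*(1/476) = 280/337 + I*√111/476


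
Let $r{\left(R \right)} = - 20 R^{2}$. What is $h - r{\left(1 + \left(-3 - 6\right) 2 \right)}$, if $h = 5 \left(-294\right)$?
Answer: $4310$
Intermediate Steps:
$h = -1470$
$h - r{\left(1 + \left(-3 - 6\right) 2 \right)} = -1470 - - 20 \left(1 + \left(-3 - 6\right) 2\right)^{2} = -1470 - - 20 \left(1 - 18\right)^{2} = -1470 - - 20 \left(-17\right)^{2} = -1470 - \left(-20\right) 289 = -1470 - -5780 = -1470 + 5780 = 4310$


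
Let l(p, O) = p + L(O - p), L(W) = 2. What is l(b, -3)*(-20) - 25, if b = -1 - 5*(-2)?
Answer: -245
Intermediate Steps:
b = 9 (b = -1 + 10 = 9)
l(p, O) = 2 + p (l(p, O) = p + 2 = 2 + p)
l(b, -3)*(-20) - 25 = (2 + 9)*(-20) - 25 = 11*(-20) - 25 = -220 - 25 = -245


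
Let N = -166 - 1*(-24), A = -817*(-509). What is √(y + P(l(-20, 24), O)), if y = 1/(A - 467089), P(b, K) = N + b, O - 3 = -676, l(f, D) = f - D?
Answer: I*√122068450673/25618 ≈ 13.638*I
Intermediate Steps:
A = 415853
O = -673 (O = 3 - 676 = -673)
N = -142 (N = -166 + 24 = -142)
P(b, K) = -142 + b
y = -1/51236 (y = 1/(415853 - 467089) = 1/(-51236) = -1/51236 ≈ -1.9518e-5)
√(y + P(l(-20, 24), O)) = √(-1/51236 + (-142 + (-20 - 1*24))) = √(-1/51236 + (-142 + (-20 - 24))) = √(-1/51236 + (-142 - 44)) = √(-1/51236 - 186) = √(-9529897/51236) = I*√122068450673/25618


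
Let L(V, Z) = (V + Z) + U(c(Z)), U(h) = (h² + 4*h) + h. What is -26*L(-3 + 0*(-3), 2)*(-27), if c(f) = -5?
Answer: -702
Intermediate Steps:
U(h) = h² + 5*h
L(V, Z) = V + Z (L(V, Z) = (V + Z) - 5*(5 - 5) = (V + Z) - 5*0 = (V + Z) + 0 = V + Z)
-26*L(-3 + 0*(-3), 2)*(-27) = -26*((-3 + 0*(-3)) + 2)*(-27) = -26*((-3 + 0) + 2)*(-27) = -26*(-3 + 2)*(-27) = -26*(-1)*(-27) = 26*(-27) = -702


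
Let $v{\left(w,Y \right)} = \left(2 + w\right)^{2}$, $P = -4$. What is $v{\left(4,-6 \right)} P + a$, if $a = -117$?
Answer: $-261$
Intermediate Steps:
$v{\left(4,-6 \right)} P + a = \left(2 + 4\right)^{2} \left(-4\right) - 117 = 6^{2} \left(-4\right) - 117 = 36 \left(-4\right) - 117 = -144 - 117 = -261$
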